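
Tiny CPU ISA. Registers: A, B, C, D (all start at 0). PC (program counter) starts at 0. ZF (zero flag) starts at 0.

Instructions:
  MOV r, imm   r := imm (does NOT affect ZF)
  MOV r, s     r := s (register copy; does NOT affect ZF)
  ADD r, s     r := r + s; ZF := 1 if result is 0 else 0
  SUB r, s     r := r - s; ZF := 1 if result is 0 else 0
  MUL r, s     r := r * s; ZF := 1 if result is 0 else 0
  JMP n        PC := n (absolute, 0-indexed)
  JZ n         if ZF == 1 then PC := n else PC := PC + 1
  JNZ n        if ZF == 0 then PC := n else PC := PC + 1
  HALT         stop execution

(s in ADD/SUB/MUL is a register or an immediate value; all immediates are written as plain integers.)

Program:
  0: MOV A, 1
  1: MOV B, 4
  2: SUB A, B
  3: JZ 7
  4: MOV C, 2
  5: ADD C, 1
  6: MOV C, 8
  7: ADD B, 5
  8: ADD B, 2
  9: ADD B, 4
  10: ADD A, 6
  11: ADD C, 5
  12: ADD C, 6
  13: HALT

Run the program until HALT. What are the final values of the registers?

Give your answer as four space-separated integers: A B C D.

Step 1: PC=0 exec 'MOV A, 1'. After: A=1 B=0 C=0 D=0 ZF=0 PC=1
Step 2: PC=1 exec 'MOV B, 4'. After: A=1 B=4 C=0 D=0 ZF=0 PC=2
Step 3: PC=2 exec 'SUB A, B'. After: A=-3 B=4 C=0 D=0 ZF=0 PC=3
Step 4: PC=3 exec 'JZ 7'. After: A=-3 B=4 C=0 D=0 ZF=0 PC=4
Step 5: PC=4 exec 'MOV C, 2'. After: A=-3 B=4 C=2 D=0 ZF=0 PC=5
Step 6: PC=5 exec 'ADD C, 1'. After: A=-3 B=4 C=3 D=0 ZF=0 PC=6
Step 7: PC=6 exec 'MOV C, 8'. After: A=-3 B=4 C=8 D=0 ZF=0 PC=7
Step 8: PC=7 exec 'ADD B, 5'. After: A=-3 B=9 C=8 D=0 ZF=0 PC=8
Step 9: PC=8 exec 'ADD B, 2'. After: A=-3 B=11 C=8 D=0 ZF=0 PC=9
Step 10: PC=9 exec 'ADD B, 4'. After: A=-3 B=15 C=8 D=0 ZF=0 PC=10
Step 11: PC=10 exec 'ADD A, 6'. After: A=3 B=15 C=8 D=0 ZF=0 PC=11
Step 12: PC=11 exec 'ADD C, 5'. After: A=3 B=15 C=13 D=0 ZF=0 PC=12
Step 13: PC=12 exec 'ADD C, 6'. After: A=3 B=15 C=19 D=0 ZF=0 PC=13
Step 14: PC=13 exec 'HALT'. After: A=3 B=15 C=19 D=0 ZF=0 PC=13 HALTED

Answer: 3 15 19 0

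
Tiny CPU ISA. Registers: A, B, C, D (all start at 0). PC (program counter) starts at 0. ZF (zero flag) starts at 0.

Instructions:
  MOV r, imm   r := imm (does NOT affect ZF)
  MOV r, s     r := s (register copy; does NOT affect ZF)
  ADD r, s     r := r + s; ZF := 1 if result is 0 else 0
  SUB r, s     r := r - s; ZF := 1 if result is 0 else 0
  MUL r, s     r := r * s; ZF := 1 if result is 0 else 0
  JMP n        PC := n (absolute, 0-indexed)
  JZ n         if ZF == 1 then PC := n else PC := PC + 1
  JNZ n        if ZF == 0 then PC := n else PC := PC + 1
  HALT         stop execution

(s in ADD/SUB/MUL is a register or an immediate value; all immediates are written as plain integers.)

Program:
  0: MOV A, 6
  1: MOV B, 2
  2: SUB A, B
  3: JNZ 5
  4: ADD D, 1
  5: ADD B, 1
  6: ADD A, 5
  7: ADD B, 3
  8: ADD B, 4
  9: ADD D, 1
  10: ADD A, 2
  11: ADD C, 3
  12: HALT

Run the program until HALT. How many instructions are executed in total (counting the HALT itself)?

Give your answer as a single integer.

Answer: 12

Derivation:
Step 1: PC=0 exec 'MOV A, 6'. After: A=6 B=0 C=0 D=0 ZF=0 PC=1
Step 2: PC=1 exec 'MOV B, 2'. After: A=6 B=2 C=0 D=0 ZF=0 PC=2
Step 3: PC=2 exec 'SUB A, B'. After: A=4 B=2 C=0 D=0 ZF=0 PC=3
Step 4: PC=3 exec 'JNZ 5'. After: A=4 B=2 C=0 D=0 ZF=0 PC=5
Step 5: PC=5 exec 'ADD B, 1'. After: A=4 B=3 C=0 D=0 ZF=0 PC=6
Step 6: PC=6 exec 'ADD A, 5'. After: A=9 B=3 C=0 D=0 ZF=0 PC=7
Step 7: PC=7 exec 'ADD B, 3'. After: A=9 B=6 C=0 D=0 ZF=0 PC=8
Step 8: PC=8 exec 'ADD B, 4'. After: A=9 B=10 C=0 D=0 ZF=0 PC=9
Step 9: PC=9 exec 'ADD D, 1'. After: A=9 B=10 C=0 D=1 ZF=0 PC=10
Step 10: PC=10 exec 'ADD A, 2'. After: A=11 B=10 C=0 D=1 ZF=0 PC=11
Step 11: PC=11 exec 'ADD C, 3'. After: A=11 B=10 C=3 D=1 ZF=0 PC=12
Step 12: PC=12 exec 'HALT'. After: A=11 B=10 C=3 D=1 ZF=0 PC=12 HALTED
Total instructions executed: 12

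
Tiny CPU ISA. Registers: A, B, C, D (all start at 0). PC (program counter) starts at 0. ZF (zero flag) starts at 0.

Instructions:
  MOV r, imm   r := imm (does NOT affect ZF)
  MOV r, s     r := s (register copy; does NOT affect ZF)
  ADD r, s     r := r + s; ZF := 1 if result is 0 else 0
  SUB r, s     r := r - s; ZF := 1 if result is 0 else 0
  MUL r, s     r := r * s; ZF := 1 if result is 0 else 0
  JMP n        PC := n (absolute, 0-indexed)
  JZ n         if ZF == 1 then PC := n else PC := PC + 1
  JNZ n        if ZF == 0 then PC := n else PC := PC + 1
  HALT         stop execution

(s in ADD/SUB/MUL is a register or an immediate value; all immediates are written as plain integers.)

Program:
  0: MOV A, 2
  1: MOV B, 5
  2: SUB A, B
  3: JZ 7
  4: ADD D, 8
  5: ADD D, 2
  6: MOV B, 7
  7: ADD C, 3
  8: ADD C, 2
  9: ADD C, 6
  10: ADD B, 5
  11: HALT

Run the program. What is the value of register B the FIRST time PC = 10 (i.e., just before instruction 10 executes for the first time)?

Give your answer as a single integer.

Step 1: PC=0 exec 'MOV A, 2'. After: A=2 B=0 C=0 D=0 ZF=0 PC=1
Step 2: PC=1 exec 'MOV B, 5'. After: A=2 B=5 C=0 D=0 ZF=0 PC=2
Step 3: PC=2 exec 'SUB A, B'. After: A=-3 B=5 C=0 D=0 ZF=0 PC=3
Step 4: PC=3 exec 'JZ 7'. After: A=-3 B=5 C=0 D=0 ZF=0 PC=4
Step 5: PC=4 exec 'ADD D, 8'. After: A=-3 B=5 C=0 D=8 ZF=0 PC=5
Step 6: PC=5 exec 'ADD D, 2'. After: A=-3 B=5 C=0 D=10 ZF=0 PC=6
Step 7: PC=6 exec 'MOV B, 7'. After: A=-3 B=7 C=0 D=10 ZF=0 PC=7
Step 8: PC=7 exec 'ADD C, 3'. After: A=-3 B=7 C=3 D=10 ZF=0 PC=8
Step 9: PC=8 exec 'ADD C, 2'. After: A=-3 B=7 C=5 D=10 ZF=0 PC=9
Step 10: PC=9 exec 'ADD C, 6'. After: A=-3 B=7 C=11 D=10 ZF=0 PC=10
First time PC=10: B=7

7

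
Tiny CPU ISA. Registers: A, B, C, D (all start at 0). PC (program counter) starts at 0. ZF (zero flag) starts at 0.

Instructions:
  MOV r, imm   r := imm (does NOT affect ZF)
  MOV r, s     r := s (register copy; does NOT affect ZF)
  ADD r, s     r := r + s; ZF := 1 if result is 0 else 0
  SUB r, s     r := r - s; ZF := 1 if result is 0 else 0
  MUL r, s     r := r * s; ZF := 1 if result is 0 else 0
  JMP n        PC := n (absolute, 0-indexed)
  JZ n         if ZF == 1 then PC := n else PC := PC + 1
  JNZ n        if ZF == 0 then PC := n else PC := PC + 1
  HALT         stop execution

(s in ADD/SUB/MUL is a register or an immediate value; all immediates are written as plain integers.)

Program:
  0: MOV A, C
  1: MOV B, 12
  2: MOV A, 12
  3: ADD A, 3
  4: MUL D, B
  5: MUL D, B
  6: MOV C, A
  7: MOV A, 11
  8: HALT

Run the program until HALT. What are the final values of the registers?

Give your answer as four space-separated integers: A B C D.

Step 1: PC=0 exec 'MOV A, C'. After: A=0 B=0 C=0 D=0 ZF=0 PC=1
Step 2: PC=1 exec 'MOV B, 12'. After: A=0 B=12 C=0 D=0 ZF=0 PC=2
Step 3: PC=2 exec 'MOV A, 12'. After: A=12 B=12 C=0 D=0 ZF=0 PC=3
Step 4: PC=3 exec 'ADD A, 3'. After: A=15 B=12 C=0 D=0 ZF=0 PC=4
Step 5: PC=4 exec 'MUL D, B'. After: A=15 B=12 C=0 D=0 ZF=1 PC=5
Step 6: PC=5 exec 'MUL D, B'. After: A=15 B=12 C=0 D=0 ZF=1 PC=6
Step 7: PC=6 exec 'MOV C, A'. After: A=15 B=12 C=15 D=0 ZF=1 PC=7
Step 8: PC=7 exec 'MOV A, 11'. After: A=11 B=12 C=15 D=0 ZF=1 PC=8
Step 9: PC=8 exec 'HALT'. After: A=11 B=12 C=15 D=0 ZF=1 PC=8 HALTED

Answer: 11 12 15 0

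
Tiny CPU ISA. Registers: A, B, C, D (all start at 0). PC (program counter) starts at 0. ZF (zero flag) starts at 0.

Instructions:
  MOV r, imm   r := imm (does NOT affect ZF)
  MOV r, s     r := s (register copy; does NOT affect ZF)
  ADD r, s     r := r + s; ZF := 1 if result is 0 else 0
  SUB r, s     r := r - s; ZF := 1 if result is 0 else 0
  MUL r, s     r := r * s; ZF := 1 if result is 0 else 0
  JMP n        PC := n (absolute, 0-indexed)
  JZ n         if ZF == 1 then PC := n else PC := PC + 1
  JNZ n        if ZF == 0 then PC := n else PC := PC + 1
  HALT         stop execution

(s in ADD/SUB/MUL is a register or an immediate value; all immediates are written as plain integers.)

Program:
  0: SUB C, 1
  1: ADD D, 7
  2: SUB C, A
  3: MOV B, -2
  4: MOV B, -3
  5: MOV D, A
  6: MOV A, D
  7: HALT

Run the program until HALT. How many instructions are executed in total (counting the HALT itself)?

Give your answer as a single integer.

Step 1: PC=0 exec 'SUB C, 1'. After: A=0 B=0 C=-1 D=0 ZF=0 PC=1
Step 2: PC=1 exec 'ADD D, 7'. After: A=0 B=0 C=-1 D=7 ZF=0 PC=2
Step 3: PC=2 exec 'SUB C, A'. After: A=0 B=0 C=-1 D=7 ZF=0 PC=3
Step 4: PC=3 exec 'MOV B, -2'. After: A=0 B=-2 C=-1 D=7 ZF=0 PC=4
Step 5: PC=4 exec 'MOV B, -3'. After: A=0 B=-3 C=-1 D=7 ZF=0 PC=5
Step 6: PC=5 exec 'MOV D, A'. After: A=0 B=-3 C=-1 D=0 ZF=0 PC=6
Step 7: PC=6 exec 'MOV A, D'. After: A=0 B=-3 C=-1 D=0 ZF=0 PC=7
Step 8: PC=7 exec 'HALT'. After: A=0 B=-3 C=-1 D=0 ZF=0 PC=7 HALTED
Total instructions executed: 8

Answer: 8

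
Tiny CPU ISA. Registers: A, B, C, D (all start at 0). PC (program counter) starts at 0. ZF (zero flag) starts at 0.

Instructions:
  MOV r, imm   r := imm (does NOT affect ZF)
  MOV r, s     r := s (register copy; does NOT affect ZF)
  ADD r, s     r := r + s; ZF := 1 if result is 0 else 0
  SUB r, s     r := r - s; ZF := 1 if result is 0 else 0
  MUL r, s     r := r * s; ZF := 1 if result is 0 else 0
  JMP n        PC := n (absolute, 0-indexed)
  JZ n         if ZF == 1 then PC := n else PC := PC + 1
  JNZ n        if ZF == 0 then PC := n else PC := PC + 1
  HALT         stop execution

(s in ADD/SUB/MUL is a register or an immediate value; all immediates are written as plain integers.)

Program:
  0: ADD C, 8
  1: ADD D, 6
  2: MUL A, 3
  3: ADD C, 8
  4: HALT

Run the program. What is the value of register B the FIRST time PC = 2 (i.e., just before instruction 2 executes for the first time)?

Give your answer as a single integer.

Step 1: PC=0 exec 'ADD C, 8'. After: A=0 B=0 C=8 D=0 ZF=0 PC=1
Step 2: PC=1 exec 'ADD D, 6'. After: A=0 B=0 C=8 D=6 ZF=0 PC=2
First time PC=2: B=0

0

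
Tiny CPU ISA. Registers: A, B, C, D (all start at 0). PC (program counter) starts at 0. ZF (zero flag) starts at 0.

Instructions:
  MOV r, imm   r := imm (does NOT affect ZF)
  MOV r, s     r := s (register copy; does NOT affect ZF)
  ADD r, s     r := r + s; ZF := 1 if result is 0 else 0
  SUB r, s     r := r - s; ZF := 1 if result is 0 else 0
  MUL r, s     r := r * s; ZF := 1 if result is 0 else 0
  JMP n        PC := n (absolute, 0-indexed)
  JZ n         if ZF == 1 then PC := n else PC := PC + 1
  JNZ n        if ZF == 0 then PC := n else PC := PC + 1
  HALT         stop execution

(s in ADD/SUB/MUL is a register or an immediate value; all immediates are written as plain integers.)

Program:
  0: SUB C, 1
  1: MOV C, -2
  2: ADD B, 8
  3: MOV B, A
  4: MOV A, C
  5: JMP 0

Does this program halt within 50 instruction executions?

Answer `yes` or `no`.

Answer: no

Derivation:
Step 1: PC=0 exec 'SUB C, 1'. After: A=0 B=0 C=-1 D=0 ZF=0 PC=1
Step 2: PC=1 exec 'MOV C, -2'. After: A=0 B=0 C=-2 D=0 ZF=0 PC=2
Step 3: PC=2 exec 'ADD B, 8'. After: A=0 B=8 C=-2 D=0 ZF=0 PC=3
Step 4: PC=3 exec 'MOV B, A'. After: A=0 B=0 C=-2 D=0 ZF=0 PC=4
Step 5: PC=4 exec 'MOV A, C'. After: A=-2 B=0 C=-2 D=0 ZF=0 PC=5
Step 6: PC=5 exec 'JMP 0'. After: A=-2 B=0 C=-2 D=0 ZF=0 PC=0
Step 7: PC=0 exec 'SUB C, 1'. After: A=-2 B=0 C=-3 D=0 ZF=0 PC=1
Step 8: PC=1 exec 'MOV C, -2'. After: A=-2 B=0 C=-2 D=0 ZF=0 PC=2
Step 9: PC=2 exec 'ADD B, 8'. After: A=-2 B=8 C=-2 D=0 ZF=0 PC=3
Step 10: PC=3 exec 'MOV B, A'. After: A=-2 B=-2 C=-2 D=0 ZF=0 PC=4
Step 11: PC=4 exec 'MOV A, C'. After: A=-2 B=-2 C=-2 D=0 ZF=0 PC=5
Step 12: PC=5 exec 'JMP 0'. After: A=-2 B=-2 C=-2 D=0 ZF=0 PC=0
Step 13: PC=0 exec 'SUB C, 1'. After: A=-2 B=-2 C=-3 D=0 ZF=0 PC=1
Step 14: PC=1 exec 'MOV C, -2'. After: A=-2 B=-2 C=-2 D=0 ZF=0 PC=2
Step 15: PC=2 exec 'ADD B, 8'. After: A=-2 B=6 C=-2 D=0 ZF=0 PC=3
Step 16: PC=3 exec 'MOV B, A'. After: A=-2 B=-2 C=-2 D=0 ZF=0 PC=4
State after step 16 equals state after step 10: the program is in a cycle of length 6 and will never halt.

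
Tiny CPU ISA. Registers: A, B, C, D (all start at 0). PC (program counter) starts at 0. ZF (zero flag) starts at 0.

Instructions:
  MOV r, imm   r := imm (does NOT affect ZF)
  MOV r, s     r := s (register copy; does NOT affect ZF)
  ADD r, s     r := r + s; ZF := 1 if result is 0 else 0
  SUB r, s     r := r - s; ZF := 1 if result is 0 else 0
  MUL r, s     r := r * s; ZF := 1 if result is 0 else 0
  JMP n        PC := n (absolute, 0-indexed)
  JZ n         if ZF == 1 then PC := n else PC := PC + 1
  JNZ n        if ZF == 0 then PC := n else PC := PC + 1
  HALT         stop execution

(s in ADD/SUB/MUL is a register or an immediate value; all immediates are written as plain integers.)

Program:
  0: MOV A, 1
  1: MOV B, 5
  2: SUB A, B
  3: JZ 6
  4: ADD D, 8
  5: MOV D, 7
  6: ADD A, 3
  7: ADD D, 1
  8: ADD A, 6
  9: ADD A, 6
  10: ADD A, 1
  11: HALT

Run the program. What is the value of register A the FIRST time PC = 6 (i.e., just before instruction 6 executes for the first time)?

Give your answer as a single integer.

Step 1: PC=0 exec 'MOV A, 1'. After: A=1 B=0 C=0 D=0 ZF=0 PC=1
Step 2: PC=1 exec 'MOV B, 5'. After: A=1 B=5 C=0 D=0 ZF=0 PC=2
Step 3: PC=2 exec 'SUB A, B'. After: A=-4 B=5 C=0 D=0 ZF=0 PC=3
Step 4: PC=3 exec 'JZ 6'. After: A=-4 B=5 C=0 D=0 ZF=0 PC=4
Step 5: PC=4 exec 'ADD D, 8'. After: A=-4 B=5 C=0 D=8 ZF=0 PC=5
Step 6: PC=5 exec 'MOV D, 7'. After: A=-4 B=5 C=0 D=7 ZF=0 PC=6
First time PC=6: A=-4

-4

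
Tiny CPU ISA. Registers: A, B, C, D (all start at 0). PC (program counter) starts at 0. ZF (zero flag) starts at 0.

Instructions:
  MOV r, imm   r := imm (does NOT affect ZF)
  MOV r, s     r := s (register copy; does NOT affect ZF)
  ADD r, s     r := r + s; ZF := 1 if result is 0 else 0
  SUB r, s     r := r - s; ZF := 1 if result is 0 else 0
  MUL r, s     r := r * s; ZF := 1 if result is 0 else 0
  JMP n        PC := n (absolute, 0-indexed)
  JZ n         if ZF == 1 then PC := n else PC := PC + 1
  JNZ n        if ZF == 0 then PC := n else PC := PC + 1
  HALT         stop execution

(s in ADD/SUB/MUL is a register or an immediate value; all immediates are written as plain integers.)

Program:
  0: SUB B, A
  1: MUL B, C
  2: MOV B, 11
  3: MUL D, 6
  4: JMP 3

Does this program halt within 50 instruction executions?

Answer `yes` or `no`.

Answer: no

Derivation:
Step 1: PC=0 exec 'SUB B, A'. After: A=0 B=0 C=0 D=0 ZF=1 PC=1
Step 2: PC=1 exec 'MUL B, C'. After: A=0 B=0 C=0 D=0 ZF=1 PC=2
Step 3: PC=2 exec 'MOV B, 11'. After: A=0 B=11 C=0 D=0 ZF=1 PC=3
Step 4: PC=3 exec 'MUL D, 6'. After: A=0 B=11 C=0 D=0 ZF=1 PC=4
Step 5: PC=4 exec 'JMP 3'. After: A=0 B=11 C=0 D=0 ZF=1 PC=3
State after step 5 equals state after step 3: the program is in a cycle of length 2 and will never halt.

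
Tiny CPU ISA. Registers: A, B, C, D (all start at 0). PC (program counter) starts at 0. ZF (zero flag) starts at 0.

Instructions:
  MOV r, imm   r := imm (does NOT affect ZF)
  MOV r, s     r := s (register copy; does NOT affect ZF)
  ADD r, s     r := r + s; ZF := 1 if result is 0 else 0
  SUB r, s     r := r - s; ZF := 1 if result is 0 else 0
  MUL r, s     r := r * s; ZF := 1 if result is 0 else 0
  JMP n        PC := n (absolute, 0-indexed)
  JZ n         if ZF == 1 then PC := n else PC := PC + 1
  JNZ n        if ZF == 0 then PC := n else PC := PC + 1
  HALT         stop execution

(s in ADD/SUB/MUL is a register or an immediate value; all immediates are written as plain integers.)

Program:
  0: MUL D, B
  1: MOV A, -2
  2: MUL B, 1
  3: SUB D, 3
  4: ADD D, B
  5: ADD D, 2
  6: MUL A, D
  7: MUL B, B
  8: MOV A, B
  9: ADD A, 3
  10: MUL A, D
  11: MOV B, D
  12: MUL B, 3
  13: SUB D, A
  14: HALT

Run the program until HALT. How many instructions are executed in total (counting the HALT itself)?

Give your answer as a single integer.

Step 1: PC=0 exec 'MUL D, B'. After: A=0 B=0 C=0 D=0 ZF=1 PC=1
Step 2: PC=1 exec 'MOV A, -2'. After: A=-2 B=0 C=0 D=0 ZF=1 PC=2
Step 3: PC=2 exec 'MUL B, 1'. After: A=-2 B=0 C=0 D=0 ZF=1 PC=3
Step 4: PC=3 exec 'SUB D, 3'. After: A=-2 B=0 C=0 D=-3 ZF=0 PC=4
Step 5: PC=4 exec 'ADD D, B'. After: A=-2 B=0 C=0 D=-3 ZF=0 PC=5
Step 6: PC=5 exec 'ADD D, 2'. After: A=-2 B=0 C=0 D=-1 ZF=0 PC=6
Step 7: PC=6 exec 'MUL A, D'. After: A=2 B=0 C=0 D=-1 ZF=0 PC=7
Step 8: PC=7 exec 'MUL B, B'. After: A=2 B=0 C=0 D=-1 ZF=1 PC=8
Step 9: PC=8 exec 'MOV A, B'. After: A=0 B=0 C=0 D=-1 ZF=1 PC=9
Step 10: PC=9 exec 'ADD A, 3'. After: A=3 B=0 C=0 D=-1 ZF=0 PC=10
Step 11: PC=10 exec 'MUL A, D'. After: A=-3 B=0 C=0 D=-1 ZF=0 PC=11
Step 12: PC=11 exec 'MOV B, D'. After: A=-3 B=-1 C=0 D=-1 ZF=0 PC=12
Step 13: PC=12 exec 'MUL B, 3'. After: A=-3 B=-3 C=0 D=-1 ZF=0 PC=13
Step 14: PC=13 exec 'SUB D, A'. After: A=-3 B=-3 C=0 D=2 ZF=0 PC=14
Step 15: PC=14 exec 'HALT'. After: A=-3 B=-3 C=0 D=2 ZF=0 PC=14 HALTED
Total instructions executed: 15

Answer: 15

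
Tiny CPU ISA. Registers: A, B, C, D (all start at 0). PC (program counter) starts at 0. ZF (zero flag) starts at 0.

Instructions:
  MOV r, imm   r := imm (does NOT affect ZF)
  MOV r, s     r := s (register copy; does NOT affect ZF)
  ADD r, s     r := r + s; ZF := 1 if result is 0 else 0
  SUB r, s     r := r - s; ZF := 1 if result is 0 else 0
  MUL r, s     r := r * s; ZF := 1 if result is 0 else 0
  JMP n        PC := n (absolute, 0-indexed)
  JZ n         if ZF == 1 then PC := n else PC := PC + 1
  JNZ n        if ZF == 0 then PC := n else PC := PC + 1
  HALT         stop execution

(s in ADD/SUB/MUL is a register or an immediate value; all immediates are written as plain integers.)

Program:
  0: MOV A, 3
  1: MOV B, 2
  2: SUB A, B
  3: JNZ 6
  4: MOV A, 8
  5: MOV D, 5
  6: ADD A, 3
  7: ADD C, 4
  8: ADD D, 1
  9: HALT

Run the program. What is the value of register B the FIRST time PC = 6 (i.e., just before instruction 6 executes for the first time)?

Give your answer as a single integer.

Step 1: PC=0 exec 'MOV A, 3'. After: A=3 B=0 C=0 D=0 ZF=0 PC=1
Step 2: PC=1 exec 'MOV B, 2'. After: A=3 B=2 C=0 D=0 ZF=0 PC=2
Step 3: PC=2 exec 'SUB A, B'. After: A=1 B=2 C=0 D=0 ZF=0 PC=3
Step 4: PC=3 exec 'JNZ 6'. After: A=1 B=2 C=0 D=0 ZF=0 PC=6
First time PC=6: B=2

2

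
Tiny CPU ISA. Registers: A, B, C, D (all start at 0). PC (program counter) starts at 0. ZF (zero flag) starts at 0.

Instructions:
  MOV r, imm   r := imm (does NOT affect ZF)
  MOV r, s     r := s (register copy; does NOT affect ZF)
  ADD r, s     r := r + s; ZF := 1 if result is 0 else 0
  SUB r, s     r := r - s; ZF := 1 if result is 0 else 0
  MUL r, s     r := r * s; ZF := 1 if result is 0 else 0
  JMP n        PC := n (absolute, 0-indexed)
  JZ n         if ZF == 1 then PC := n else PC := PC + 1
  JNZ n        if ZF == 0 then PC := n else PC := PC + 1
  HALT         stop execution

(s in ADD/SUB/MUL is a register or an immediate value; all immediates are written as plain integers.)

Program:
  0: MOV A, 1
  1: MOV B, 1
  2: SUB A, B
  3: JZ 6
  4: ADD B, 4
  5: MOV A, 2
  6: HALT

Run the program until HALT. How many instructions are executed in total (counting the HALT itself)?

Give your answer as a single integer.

Step 1: PC=0 exec 'MOV A, 1'. After: A=1 B=0 C=0 D=0 ZF=0 PC=1
Step 2: PC=1 exec 'MOV B, 1'. After: A=1 B=1 C=0 D=0 ZF=0 PC=2
Step 3: PC=2 exec 'SUB A, B'. After: A=0 B=1 C=0 D=0 ZF=1 PC=3
Step 4: PC=3 exec 'JZ 6'. After: A=0 B=1 C=0 D=0 ZF=1 PC=6
Step 5: PC=6 exec 'HALT'. After: A=0 B=1 C=0 D=0 ZF=1 PC=6 HALTED
Total instructions executed: 5

Answer: 5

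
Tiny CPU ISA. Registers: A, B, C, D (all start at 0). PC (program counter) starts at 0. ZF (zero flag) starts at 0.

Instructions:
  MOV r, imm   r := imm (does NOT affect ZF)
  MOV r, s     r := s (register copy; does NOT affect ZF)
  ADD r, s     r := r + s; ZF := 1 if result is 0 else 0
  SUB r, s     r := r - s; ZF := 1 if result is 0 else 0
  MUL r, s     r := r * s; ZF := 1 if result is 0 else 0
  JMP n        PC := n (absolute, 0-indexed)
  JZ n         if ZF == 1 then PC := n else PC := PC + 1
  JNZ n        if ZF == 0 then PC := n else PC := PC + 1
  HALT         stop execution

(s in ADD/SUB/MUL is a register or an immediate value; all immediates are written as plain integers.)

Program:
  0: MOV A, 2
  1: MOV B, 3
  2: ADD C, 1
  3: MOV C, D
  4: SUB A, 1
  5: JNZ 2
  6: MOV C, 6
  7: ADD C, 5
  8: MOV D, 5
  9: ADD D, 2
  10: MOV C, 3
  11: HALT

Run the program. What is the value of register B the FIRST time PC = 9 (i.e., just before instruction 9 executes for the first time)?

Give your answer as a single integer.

Step 1: PC=0 exec 'MOV A, 2'. After: A=2 B=0 C=0 D=0 ZF=0 PC=1
Step 2: PC=1 exec 'MOV B, 3'. After: A=2 B=3 C=0 D=0 ZF=0 PC=2
Step 3: PC=2 exec 'ADD C, 1'. After: A=2 B=3 C=1 D=0 ZF=0 PC=3
Step 4: PC=3 exec 'MOV C, D'. After: A=2 B=3 C=0 D=0 ZF=0 PC=4
Step 5: PC=4 exec 'SUB A, 1'. After: A=1 B=3 C=0 D=0 ZF=0 PC=5
Step 6: PC=5 exec 'JNZ 2'. After: A=1 B=3 C=0 D=0 ZF=0 PC=2
Step 7: PC=2 exec 'ADD C, 1'. After: A=1 B=3 C=1 D=0 ZF=0 PC=3
Step 8: PC=3 exec 'MOV C, D'. After: A=1 B=3 C=0 D=0 ZF=0 PC=4
Step 9: PC=4 exec 'SUB A, 1'. After: A=0 B=3 C=0 D=0 ZF=1 PC=5
Step 10: PC=5 exec 'JNZ 2'. After: A=0 B=3 C=0 D=0 ZF=1 PC=6
Step 11: PC=6 exec 'MOV C, 6'. After: A=0 B=3 C=6 D=0 ZF=1 PC=7
Step 12: PC=7 exec 'ADD C, 5'. After: A=0 B=3 C=11 D=0 ZF=0 PC=8
Step 13: PC=8 exec 'MOV D, 5'. After: A=0 B=3 C=11 D=5 ZF=0 PC=9
First time PC=9: B=3

3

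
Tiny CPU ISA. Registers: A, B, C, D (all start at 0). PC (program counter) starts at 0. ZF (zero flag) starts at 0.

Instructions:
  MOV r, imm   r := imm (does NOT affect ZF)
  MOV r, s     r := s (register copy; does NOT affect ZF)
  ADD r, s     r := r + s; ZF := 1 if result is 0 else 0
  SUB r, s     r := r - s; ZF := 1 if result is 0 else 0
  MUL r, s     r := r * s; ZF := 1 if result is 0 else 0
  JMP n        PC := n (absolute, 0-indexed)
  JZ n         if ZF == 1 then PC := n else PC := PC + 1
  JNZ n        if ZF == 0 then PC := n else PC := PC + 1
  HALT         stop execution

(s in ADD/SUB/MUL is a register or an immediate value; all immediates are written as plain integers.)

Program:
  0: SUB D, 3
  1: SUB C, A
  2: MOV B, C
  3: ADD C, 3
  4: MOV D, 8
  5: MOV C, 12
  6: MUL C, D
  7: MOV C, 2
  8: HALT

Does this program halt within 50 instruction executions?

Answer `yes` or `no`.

Step 1: PC=0 exec 'SUB D, 3'. After: A=0 B=0 C=0 D=-3 ZF=0 PC=1
Step 2: PC=1 exec 'SUB C, A'. After: A=0 B=0 C=0 D=-3 ZF=1 PC=2
Step 3: PC=2 exec 'MOV B, C'. After: A=0 B=0 C=0 D=-3 ZF=1 PC=3
Step 4: PC=3 exec 'ADD C, 3'. After: A=0 B=0 C=3 D=-3 ZF=0 PC=4
Step 5: PC=4 exec 'MOV D, 8'. After: A=0 B=0 C=3 D=8 ZF=0 PC=5
Step 6: PC=5 exec 'MOV C, 12'. After: A=0 B=0 C=12 D=8 ZF=0 PC=6
Step 7: PC=6 exec 'MUL C, D'. After: A=0 B=0 C=96 D=8 ZF=0 PC=7
Step 8: PC=7 exec 'MOV C, 2'. After: A=0 B=0 C=2 D=8 ZF=0 PC=8
Step 9: PC=8 exec 'HALT'. After: A=0 B=0 C=2 D=8 ZF=0 PC=8 HALTED

Answer: yes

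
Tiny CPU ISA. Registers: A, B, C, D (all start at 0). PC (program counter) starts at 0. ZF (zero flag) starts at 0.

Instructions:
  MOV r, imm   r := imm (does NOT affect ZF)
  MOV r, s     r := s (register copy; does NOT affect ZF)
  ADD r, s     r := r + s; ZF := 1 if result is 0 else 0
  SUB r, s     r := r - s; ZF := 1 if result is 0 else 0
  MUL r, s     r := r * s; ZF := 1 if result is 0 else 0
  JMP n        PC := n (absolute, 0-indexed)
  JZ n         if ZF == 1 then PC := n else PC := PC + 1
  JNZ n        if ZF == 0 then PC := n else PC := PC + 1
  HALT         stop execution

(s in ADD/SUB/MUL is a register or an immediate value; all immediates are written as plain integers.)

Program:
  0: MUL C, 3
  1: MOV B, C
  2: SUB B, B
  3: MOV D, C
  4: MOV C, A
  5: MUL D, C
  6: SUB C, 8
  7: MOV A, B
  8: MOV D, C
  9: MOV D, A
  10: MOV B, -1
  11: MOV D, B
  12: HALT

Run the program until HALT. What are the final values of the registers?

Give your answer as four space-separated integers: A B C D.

Answer: 0 -1 -8 -1

Derivation:
Step 1: PC=0 exec 'MUL C, 3'. After: A=0 B=0 C=0 D=0 ZF=1 PC=1
Step 2: PC=1 exec 'MOV B, C'. After: A=0 B=0 C=0 D=0 ZF=1 PC=2
Step 3: PC=2 exec 'SUB B, B'. After: A=0 B=0 C=0 D=0 ZF=1 PC=3
Step 4: PC=3 exec 'MOV D, C'. After: A=0 B=0 C=0 D=0 ZF=1 PC=4
Step 5: PC=4 exec 'MOV C, A'. After: A=0 B=0 C=0 D=0 ZF=1 PC=5
Step 6: PC=5 exec 'MUL D, C'. After: A=0 B=0 C=0 D=0 ZF=1 PC=6
Step 7: PC=6 exec 'SUB C, 8'. After: A=0 B=0 C=-8 D=0 ZF=0 PC=7
Step 8: PC=7 exec 'MOV A, B'. After: A=0 B=0 C=-8 D=0 ZF=0 PC=8
Step 9: PC=8 exec 'MOV D, C'. After: A=0 B=0 C=-8 D=-8 ZF=0 PC=9
Step 10: PC=9 exec 'MOV D, A'. After: A=0 B=0 C=-8 D=0 ZF=0 PC=10
Step 11: PC=10 exec 'MOV B, -1'. After: A=0 B=-1 C=-8 D=0 ZF=0 PC=11
Step 12: PC=11 exec 'MOV D, B'. After: A=0 B=-1 C=-8 D=-1 ZF=0 PC=12
Step 13: PC=12 exec 'HALT'. After: A=0 B=-1 C=-8 D=-1 ZF=0 PC=12 HALTED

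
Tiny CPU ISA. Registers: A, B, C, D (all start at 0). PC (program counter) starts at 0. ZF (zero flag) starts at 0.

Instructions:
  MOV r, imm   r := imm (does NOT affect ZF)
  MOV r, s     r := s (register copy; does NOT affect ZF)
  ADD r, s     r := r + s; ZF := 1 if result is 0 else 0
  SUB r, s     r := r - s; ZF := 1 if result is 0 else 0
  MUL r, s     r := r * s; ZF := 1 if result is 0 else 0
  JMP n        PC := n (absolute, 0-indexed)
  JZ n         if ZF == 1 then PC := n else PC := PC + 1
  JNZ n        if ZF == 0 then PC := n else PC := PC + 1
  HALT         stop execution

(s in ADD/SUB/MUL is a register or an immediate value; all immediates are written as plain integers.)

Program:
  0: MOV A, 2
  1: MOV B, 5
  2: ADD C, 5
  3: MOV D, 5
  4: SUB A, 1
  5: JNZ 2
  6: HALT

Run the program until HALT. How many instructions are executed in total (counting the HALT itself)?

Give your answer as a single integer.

Step 1: PC=0 exec 'MOV A, 2'. After: A=2 B=0 C=0 D=0 ZF=0 PC=1
Step 2: PC=1 exec 'MOV B, 5'. After: A=2 B=5 C=0 D=0 ZF=0 PC=2
Step 3: PC=2 exec 'ADD C, 5'. After: A=2 B=5 C=5 D=0 ZF=0 PC=3
Step 4: PC=3 exec 'MOV D, 5'. After: A=2 B=5 C=5 D=5 ZF=0 PC=4
Step 5: PC=4 exec 'SUB A, 1'. After: A=1 B=5 C=5 D=5 ZF=0 PC=5
Step 6: PC=5 exec 'JNZ 2'. After: A=1 B=5 C=5 D=5 ZF=0 PC=2
Step 7: PC=2 exec 'ADD C, 5'. After: A=1 B=5 C=10 D=5 ZF=0 PC=3
Step 8: PC=3 exec 'MOV D, 5'. After: A=1 B=5 C=10 D=5 ZF=0 PC=4
Step 9: PC=4 exec 'SUB A, 1'. After: A=0 B=5 C=10 D=5 ZF=1 PC=5
Step 10: PC=5 exec 'JNZ 2'. After: A=0 B=5 C=10 D=5 ZF=1 PC=6
Step 11: PC=6 exec 'HALT'. After: A=0 B=5 C=10 D=5 ZF=1 PC=6 HALTED
Total instructions executed: 11

Answer: 11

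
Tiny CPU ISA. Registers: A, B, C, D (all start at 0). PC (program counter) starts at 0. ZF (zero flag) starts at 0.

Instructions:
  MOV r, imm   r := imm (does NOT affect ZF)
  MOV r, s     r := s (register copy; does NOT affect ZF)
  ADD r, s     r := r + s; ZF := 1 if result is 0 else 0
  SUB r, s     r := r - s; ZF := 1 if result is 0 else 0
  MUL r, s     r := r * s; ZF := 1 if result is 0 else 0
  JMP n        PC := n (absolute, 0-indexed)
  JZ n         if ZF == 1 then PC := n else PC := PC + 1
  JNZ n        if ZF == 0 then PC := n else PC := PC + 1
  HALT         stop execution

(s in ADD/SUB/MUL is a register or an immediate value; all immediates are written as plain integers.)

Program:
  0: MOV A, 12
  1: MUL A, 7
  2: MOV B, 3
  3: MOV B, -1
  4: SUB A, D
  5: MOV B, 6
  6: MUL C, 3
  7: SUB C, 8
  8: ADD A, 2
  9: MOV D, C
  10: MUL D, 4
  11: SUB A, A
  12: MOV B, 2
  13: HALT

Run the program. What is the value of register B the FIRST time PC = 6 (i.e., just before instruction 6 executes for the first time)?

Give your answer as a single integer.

Step 1: PC=0 exec 'MOV A, 12'. After: A=12 B=0 C=0 D=0 ZF=0 PC=1
Step 2: PC=1 exec 'MUL A, 7'. After: A=84 B=0 C=0 D=0 ZF=0 PC=2
Step 3: PC=2 exec 'MOV B, 3'. After: A=84 B=3 C=0 D=0 ZF=0 PC=3
Step 4: PC=3 exec 'MOV B, -1'. After: A=84 B=-1 C=0 D=0 ZF=0 PC=4
Step 5: PC=4 exec 'SUB A, D'. After: A=84 B=-1 C=0 D=0 ZF=0 PC=5
Step 6: PC=5 exec 'MOV B, 6'. After: A=84 B=6 C=0 D=0 ZF=0 PC=6
First time PC=6: B=6

6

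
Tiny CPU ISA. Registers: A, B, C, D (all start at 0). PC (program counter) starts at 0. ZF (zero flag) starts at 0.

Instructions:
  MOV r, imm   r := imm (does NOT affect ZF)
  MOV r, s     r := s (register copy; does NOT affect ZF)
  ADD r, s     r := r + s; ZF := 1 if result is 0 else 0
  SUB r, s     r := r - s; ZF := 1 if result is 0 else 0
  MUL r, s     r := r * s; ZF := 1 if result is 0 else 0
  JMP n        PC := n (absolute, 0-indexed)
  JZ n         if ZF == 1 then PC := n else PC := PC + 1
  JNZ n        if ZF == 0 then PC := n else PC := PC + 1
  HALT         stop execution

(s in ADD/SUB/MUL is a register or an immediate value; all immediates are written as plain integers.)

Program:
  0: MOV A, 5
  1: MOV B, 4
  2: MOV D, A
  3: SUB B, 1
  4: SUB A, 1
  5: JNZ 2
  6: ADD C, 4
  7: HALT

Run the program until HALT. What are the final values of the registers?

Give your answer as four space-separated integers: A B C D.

Answer: 0 -1 4 1

Derivation:
Step 1: PC=0 exec 'MOV A, 5'. After: A=5 B=0 C=0 D=0 ZF=0 PC=1
Step 2: PC=1 exec 'MOV B, 4'. After: A=5 B=4 C=0 D=0 ZF=0 PC=2
Step 3: PC=2 exec 'MOV D, A'. After: A=5 B=4 C=0 D=5 ZF=0 PC=3
Step 4: PC=3 exec 'SUB B, 1'. After: A=5 B=3 C=0 D=5 ZF=0 PC=4
Step 5: PC=4 exec 'SUB A, 1'. After: A=4 B=3 C=0 D=5 ZF=0 PC=5
Step 6: PC=5 exec 'JNZ 2'. After: A=4 B=3 C=0 D=5 ZF=0 PC=2
Step 7: PC=2 exec 'MOV D, A'. After: A=4 B=3 C=0 D=4 ZF=0 PC=3
Step 8: PC=3 exec 'SUB B, 1'. After: A=4 B=2 C=0 D=4 ZF=0 PC=4
Step 9: PC=4 exec 'SUB A, 1'. After: A=3 B=2 C=0 D=4 ZF=0 PC=5
Step 10: PC=5 exec 'JNZ 2'. After: A=3 B=2 C=0 D=4 ZF=0 PC=2
Step 11: PC=2 exec 'MOV D, A'. After: A=3 B=2 C=0 D=3 ZF=0 PC=3
Step 12: PC=3 exec 'SUB B, 1'. After: A=3 B=1 C=0 D=3 ZF=0 PC=4
Step 13: PC=4 exec 'SUB A, 1'. After: A=2 B=1 C=0 D=3 ZF=0 PC=5
Step 14: PC=5 exec 'JNZ 2'. After: A=2 B=1 C=0 D=3 ZF=0 PC=2
Step 15: PC=2 exec 'MOV D, A'. After: A=2 B=1 C=0 D=2 ZF=0 PC=3
Step 16: PC=3 exec 'SUB B, 1'. After: A=2 B=0 C=0 D=2 ZF=1 PC=4
Step 17: PC=4 exec 'SUB A, 1'. After: A=1 B=0 C=0 D=2 ZF=0 PC=5
Step 18: PC=5 exec 'JNZ 2'. After: A=1 B=0 C=0 D=2 ZF=0 PC=2
Step 19: PC=2 exec 'MOV D, A'. After: A=1 B=0 C=0 D=1 ZF=0 PC=3
Step 20: PC=3 exec 'SUB B, 1'. After: A=1 B=-1 C=0 D=1 ZF=0 PC=4
Step 21: PC=4 exec 'SUB A, 1'. After: A=0 B=-1 C=0 D=1 ZF=1 PC=5
Step 22: PC=5 exec 'JNZ 2'. After: A=0 B=-1 C=0 D=1 ZF=1 PC=6
Step 23: PC=6 exec 'ADD C, 4'. After: A=0 B=-1 C=4 D=1 ZF=0 PC=7
Step 24: PC=7 exec 'HALT'. After: A=0 B=-1 C=4 D=1 ZF=0 PC=7 HALTED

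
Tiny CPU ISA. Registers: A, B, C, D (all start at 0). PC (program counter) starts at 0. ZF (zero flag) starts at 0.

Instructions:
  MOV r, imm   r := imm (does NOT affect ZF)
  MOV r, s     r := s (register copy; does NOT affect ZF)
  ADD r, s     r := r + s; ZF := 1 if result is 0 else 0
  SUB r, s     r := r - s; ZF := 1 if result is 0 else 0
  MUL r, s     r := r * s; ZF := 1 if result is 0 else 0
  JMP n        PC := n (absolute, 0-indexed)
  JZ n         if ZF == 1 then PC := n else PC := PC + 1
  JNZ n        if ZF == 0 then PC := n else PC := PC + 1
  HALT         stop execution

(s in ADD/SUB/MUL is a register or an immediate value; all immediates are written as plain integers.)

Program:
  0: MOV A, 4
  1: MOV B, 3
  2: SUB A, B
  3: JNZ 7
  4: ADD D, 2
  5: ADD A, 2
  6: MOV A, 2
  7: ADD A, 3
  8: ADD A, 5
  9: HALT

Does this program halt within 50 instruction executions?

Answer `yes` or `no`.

Step 1: PC=0 exec 'MOV A, 4'. After: A=4 B=0 C=0 D=0 ZF=0 PC=1
Step 2: PC=1 exec 'MOV B, 3'. After: A=4 B=3 C=0 D=0 ZF=0 PC=2
Step 3: PC=2 exec 'SUB A, B'. After: A=1 B=3 C=0 D=0 ZF=0 PC=3
Step 4: PC=3 exec 'JNZ 7'. After: A=1 B=3 C=0 D=0 ZF=0 PC=7
Step 5: PC=7 exec 'ADD A, 3'. After: A=4 B=3 C=0 D=0 ZF=0 PC=8
Step 6: PC=8 exec 'ADD A, 5'. After: A=9 B=3 C=0 D=0 ZF=0 PC=9
Step 7: PC=9 exec 'HALT'. After: A=9 B=3 C=0 D=0 ZF=0 PC=9 HALTED

Answer: yes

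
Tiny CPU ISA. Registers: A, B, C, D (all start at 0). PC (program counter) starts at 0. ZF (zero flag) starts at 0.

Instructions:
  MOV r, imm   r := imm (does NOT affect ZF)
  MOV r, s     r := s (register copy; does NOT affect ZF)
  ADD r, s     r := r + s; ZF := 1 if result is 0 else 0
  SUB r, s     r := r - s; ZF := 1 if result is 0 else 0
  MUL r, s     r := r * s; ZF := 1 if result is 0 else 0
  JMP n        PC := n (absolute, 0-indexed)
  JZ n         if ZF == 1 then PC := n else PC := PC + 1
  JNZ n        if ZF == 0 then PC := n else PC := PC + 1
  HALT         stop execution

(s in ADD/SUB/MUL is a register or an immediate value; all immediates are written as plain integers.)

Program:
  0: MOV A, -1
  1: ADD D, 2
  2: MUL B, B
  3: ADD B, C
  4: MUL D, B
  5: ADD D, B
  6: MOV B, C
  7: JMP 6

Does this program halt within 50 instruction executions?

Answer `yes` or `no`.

Step 1: PC=0 exec 'MOV A, -1'. After: A=-1 B=0 C=0 D=0 ZF=0 PC=1
Step 2: PC=1 exec 'ADD D, 2'. After: A=-1 B=0 C=0 D=2 ZF=0 PC=2
Step 3: PC=2 exec 'MUL B, B'. After: A=-1 B=0 C=0 D=2 ZF=1 PC=3
Step 4: PC=3 exec 'ADD B, C'. After: A=-1 B=0 C=0 D=2 ZF=1 PC=4
Step 5: PC=4 exec 'MUL D, B'. After: A=-1 B=0 C=0 D=0 ZF=1 PC=5
Step 6: PC=5 exec 'ADD D, B'. After: A=-1 B=0 C=0 D=0 ZF=1 PC=6
Step 7: PC=6 exec 'MOV B, C'. After: A=-1 B=0 C=0 D=0 ZF=1 PC=7
Step 8: PC=7 exec 'JMP 6'. After: A=-1 B=0 C=0 D=0 ZF=1 PC=6
State after step 8 equals state after step 6: the program is in a cycle of length 2 and will never halt.

Answer: no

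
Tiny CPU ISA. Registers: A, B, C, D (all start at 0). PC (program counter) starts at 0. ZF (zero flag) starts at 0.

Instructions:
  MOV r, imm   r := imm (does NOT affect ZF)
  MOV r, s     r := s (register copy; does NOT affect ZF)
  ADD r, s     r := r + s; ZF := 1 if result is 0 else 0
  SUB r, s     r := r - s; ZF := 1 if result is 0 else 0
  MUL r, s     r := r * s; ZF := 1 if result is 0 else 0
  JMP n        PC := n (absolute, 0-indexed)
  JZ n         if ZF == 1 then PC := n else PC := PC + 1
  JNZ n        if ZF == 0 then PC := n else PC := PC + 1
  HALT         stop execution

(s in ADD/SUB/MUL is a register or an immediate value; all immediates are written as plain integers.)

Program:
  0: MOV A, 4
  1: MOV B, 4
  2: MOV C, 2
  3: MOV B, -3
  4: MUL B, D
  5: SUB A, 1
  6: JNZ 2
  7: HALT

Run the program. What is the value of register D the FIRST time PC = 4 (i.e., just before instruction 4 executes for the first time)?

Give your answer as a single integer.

Step 1: PC=0 exec 'MOV A, 4'. After: A=4 B=0 C=0 D=0 ZF=0 PC=1
Step 2: PC=1 exec 'MOV B, 4'. After: A=4 B=4 C=0 D=0 ZF=0 PC=2
Step 3: PC=2 exec 'MOV C, 2'. After: A=4 B=4 C=2 D=0 ZF=0 PC=3
Step 4: PC=3 exec 'MOV B, -3'. After: A=4 B=-3 C=2 D=0 ZF=0 PC=4
First time PC=4: D=0

0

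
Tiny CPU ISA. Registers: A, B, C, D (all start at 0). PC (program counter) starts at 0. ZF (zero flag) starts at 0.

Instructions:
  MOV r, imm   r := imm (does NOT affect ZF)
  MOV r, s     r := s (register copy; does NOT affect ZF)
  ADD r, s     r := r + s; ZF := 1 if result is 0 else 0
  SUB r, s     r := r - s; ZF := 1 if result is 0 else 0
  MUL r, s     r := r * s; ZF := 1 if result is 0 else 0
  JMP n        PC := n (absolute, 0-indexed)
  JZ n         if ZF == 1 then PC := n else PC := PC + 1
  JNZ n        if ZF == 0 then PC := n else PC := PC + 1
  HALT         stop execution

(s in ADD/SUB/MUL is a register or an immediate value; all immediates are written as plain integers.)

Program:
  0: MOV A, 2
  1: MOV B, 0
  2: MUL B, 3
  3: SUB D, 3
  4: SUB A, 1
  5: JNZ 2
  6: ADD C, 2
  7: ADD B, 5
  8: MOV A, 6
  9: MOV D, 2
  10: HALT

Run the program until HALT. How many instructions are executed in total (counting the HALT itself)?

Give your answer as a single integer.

Step 1: PC=0 exec 'MOV A, 2'. After: A=2 B=0 C=0 D=0 ZF=0 PC=1
Step 2: PC=1 exec 'MOV B, 0'. After: A=2 B=0 C=0 D=0 ZF=0 PC=2
Step 3: PC=2 exec 'MUL B, 3'. After: A=2 B=0 C=0 D=0 ZF=1 PC=3
Step 4: PC=3 exec 'SUB D, 3'. After: A=2 B=0 C=0 D=-3 ZF=0 PC=4
Step 5: PC=4 exec 'SUB A, 1'. After: A=1 B=0 C=0 D=-3 ZF=0 PC=5
Step 6: PC=5 exec 'JNZ 2'. After: A=1 B=0 C=0 D=-3 ZF=0 PC=2
Step 7: PC=2 exec 'MUL B, 3'. After: A=1 B=0 C=0 D=-3 ZF=1 PC=3
Step 8: PC=3 exec 'SUB D, 3'. After: A=1 B=0 C=0 D=-6 ZF=0 PC=4
Step 9: PC=4 exec 'SUB A, 1'. After: A=0 B=0 C=0 D=-6 ZF=1 PC=5
Step 10: PC=5 exec 'JNZ 2'. After: A=0 B=0 C=0 D=-6 ZF=1 PC=6
Step 11: PC=6 exec 'ADD C, 2'. After: A=0 B=0 C=2 D=-6 ZF=0 PC=7
Step 12: PC=7 exec 'ADD B, 5'. After: A=0 B=5 C=2 D=-6 ZF=0 PC=8
Step 13: PC=8 exec 'MOV A, 6'. After: A=6 B=5 C=2 D=-6 ZF=0 PC=9
Step 14: PC=9 exec 'MOV D, 2'. After: A=6 B=5 C=2 D=2 ZF=0 PC=10
Step 15: PC=10 exec 'HALT'. After: A=6 B=5 C=2 D=2 ZF=0 PC=10 HALTED
Total instructions executed: 15

Answer: 15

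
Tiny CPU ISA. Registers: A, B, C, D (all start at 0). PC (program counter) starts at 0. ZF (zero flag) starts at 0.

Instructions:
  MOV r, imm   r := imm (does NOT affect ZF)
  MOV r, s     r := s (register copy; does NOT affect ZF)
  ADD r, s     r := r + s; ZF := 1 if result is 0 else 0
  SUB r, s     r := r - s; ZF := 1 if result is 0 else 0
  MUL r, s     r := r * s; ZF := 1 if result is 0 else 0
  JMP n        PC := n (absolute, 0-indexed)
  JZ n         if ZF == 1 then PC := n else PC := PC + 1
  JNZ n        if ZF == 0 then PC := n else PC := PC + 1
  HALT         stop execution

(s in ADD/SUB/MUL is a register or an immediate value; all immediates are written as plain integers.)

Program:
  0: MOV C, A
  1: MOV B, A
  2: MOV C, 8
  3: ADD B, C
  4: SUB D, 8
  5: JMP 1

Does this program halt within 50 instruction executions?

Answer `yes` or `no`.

Answer: no

Derivation:
Step 1: PC=0 exec 'MOV C, A'. After: A=0 B=0 C=0 D=0 ZF=0 PC=1
Step 2: PC=1 exec 'MOV B, A'. After: A=0 B=0 C=0 D=0 ZF=0 PC=2
Step 3: PC=2 exec 'MOV C, 8'. After: A=0 B=0 C=8 D=0 ZF=0 PC=3
Step 4: PC=3 exec 'ADD B, C'. After: A=0 B=8 C=8 D=0 ZF=0 PC=4
Step 5: PC=4 exec 'SUB D, 8'. After: A=0 B=8 C=8 D=-8 ZF=0 PC=5
Step 6: PC=5 exec 'JMP 1'. After: A=0 B=8 C=8 D=-8 ZF=0 PC=1
Step 7: PC=1 exec 'MOV B, A'. After: A=0 B=0 C=8 D=-8 ZF=0 PC=2
Step 8: PC=2 exec 'MOV C, 8'. After: A=0 B=0 C=8 D=-8 ZF=0 PC=3
Step 9: PC=3 exec 'ADD B, C'. After: A=0 B=8 C=8 D=-8 ZF=0 PC=4
Step 10: PC=4 exec 'SUB D, 8'. After: A=0 B=8 C=8 D=-16 ZF=0 PC=5
Step 11: PC=5 exec 'JMP 1'. After: A=0 B=8 C=8 D=-16 ZF=0 PC=1
Step 12: PC=1 exec 'MOV B, A'. After: A=0 B=0 C=8 D=-16 ZF=0 PC=2
Step 13: PC=2 exec 'MOV C, 8'. After: A=0 B=0 C=8 D=-16 ZF=0 PC=3
Step 14: PC=3 exec 'ADD B, C'. After: A=0 B=8 C=8 D=-16 ZF=0 PC=4
Step 15: PC=4 exec 'SUB D, 8'. After: A=0 B=8 C=8 D=-24 ZF=0 PC=5
After 50 steps: not halted. PC revisits the same instructions with no path to HALT; will never halt.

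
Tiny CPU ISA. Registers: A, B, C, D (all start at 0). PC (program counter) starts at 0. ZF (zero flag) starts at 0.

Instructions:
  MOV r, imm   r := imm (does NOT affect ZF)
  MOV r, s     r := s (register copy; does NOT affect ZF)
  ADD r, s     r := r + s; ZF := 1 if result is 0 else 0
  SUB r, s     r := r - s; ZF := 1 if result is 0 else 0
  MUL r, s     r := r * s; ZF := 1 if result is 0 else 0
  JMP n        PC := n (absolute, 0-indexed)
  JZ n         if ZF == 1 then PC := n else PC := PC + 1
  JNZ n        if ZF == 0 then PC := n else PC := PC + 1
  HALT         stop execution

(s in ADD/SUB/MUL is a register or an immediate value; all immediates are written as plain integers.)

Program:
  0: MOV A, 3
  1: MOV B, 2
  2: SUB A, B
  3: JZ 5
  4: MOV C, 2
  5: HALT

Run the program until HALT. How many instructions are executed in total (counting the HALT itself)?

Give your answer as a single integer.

Answer: 6

Derivation:
Step 1: PC=0 exec 'MOV A, 3'. After: A=3 B=0 C=0 D=0 ZF=0 PC=1
Step 2: PC=1 exec 'MOV B, 2'. After: A=3 B=2 C=0 D=0 ZF=0 PC=2
Step 3: PC=2 exec 'SUB A, B'. After: A=1 B=2 C=0 D=0 ZF=0 PC=3
Step 4: PC=3 exec 'JZ 5'. After: A=1 B=2 C=0 D=0 ZF=0 PC=4
Step 5: PC=4 exec 'MOV C, 2'. After: A=1 B=2 C=2 D=0 ZF=0 PC=5
Step 6: PC=5 exec 'HALT'. After: A=1 B=2 C=2 D=0 ZF=0 PC=5 HALTED
Total instructions executed: 6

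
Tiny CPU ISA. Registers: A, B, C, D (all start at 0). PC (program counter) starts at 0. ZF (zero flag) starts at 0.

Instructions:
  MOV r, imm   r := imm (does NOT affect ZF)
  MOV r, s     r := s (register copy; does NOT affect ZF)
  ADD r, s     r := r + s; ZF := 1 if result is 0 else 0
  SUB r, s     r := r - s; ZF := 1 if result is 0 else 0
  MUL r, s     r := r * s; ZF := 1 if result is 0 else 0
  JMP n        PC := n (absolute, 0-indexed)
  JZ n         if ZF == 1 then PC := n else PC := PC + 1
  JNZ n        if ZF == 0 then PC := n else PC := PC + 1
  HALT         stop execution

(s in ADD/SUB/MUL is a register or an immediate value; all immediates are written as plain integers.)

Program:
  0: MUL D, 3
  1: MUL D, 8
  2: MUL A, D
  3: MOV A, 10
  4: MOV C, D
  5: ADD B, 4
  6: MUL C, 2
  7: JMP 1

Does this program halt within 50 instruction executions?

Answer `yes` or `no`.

Answer: no

Derivation:
Step 1: PC=0 exec 'MUL D, 3'. After: A=0 B=0 C=0 D=0 ZF=1 PC=1
Step 2: PC=1 exec 'MUL D, 8'. After: A=0 B=0 C=0 D=0 ZF=1 PC=2
Step 3: PC=2 exec 'MUL A, D'. After: A=0 B=0 C=0 D=0 ZF=1 PC=3
Step 4: PC=3 exec 'MOV A, 10'. After: A=10 B=0 C=0 D=0 ZF=1 PC=4
Step 5: PC=4 exec 'MOV C, D'. After: A=10 B=0 C=0 D=0 ZF=1 PC=5
Step 6: PC=5 exec 'ADD B, 4'. After: A=10 B=4 C=0 D=0 ZF=0 PC=6
Step 7: PC=6 exec 'MUL C, 2'. After: A=10 B=4 C=0 D=0 ZF=1 PC=7
Step 8: PC=7 exec 'JMP 1'. After: A=10 B=4 C=0 D=0 ZF=1 PC=1
Step 9: PC=1 exec 'MUL D, 8'. After: A=10 B=4 C=0 D=0 ZF=1 PC=2
Step 10: PC=2 exec 'MUL A, D'. After: A=0 B=4 C=0 D=0 ZF=1 PC=3
Step 11: PC=3 exec 'MOV A, 10'. After: A=10 B=4 C=0 D=0 ZF=1 PC=4
Step 12: PC=4 exec 'MOV C, D'. After: A=10 B=4 C=0 D=0 ZF=1 PC=5
Step 13: PC=5 exec 'ADD B, 4'. After: A=10 B=8 C=0 D=0 ZF=0 PC=6
Step 14: PC=6 exec 'MUL C, 2'. After: A=10 B=8 C=0 D=0 ZF=1 PC=7
Step 15: PC=7 exec 'JMP 1'. After: A=10 B=8 C=0 D=0 ZF=1 PC=1
After 50 steps: not halted. PC revisits the same instructions with no path to HALT; will never halt.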